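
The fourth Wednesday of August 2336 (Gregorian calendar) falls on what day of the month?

August 1, 2336 is a Saturday, so the first Wednesday is the 5th.
The fourth Wednesday is 5 + 21 = 26.

26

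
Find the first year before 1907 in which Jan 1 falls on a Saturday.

Jan 1 advances by 2 weekdays after a leap year and by 1 after a common year.
1907: Jan 1 is Tuesday.
1906: Monday
1905: Sunday
1904: Friday (leap)
1903: Thursday
1902: Wednesday
1901: Tuesday
1900: Monday
1899: Sunday
1898: Saturday
1898 begins on a Saturday

1898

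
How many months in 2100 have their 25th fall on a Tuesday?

Check the 25th of each month of 2100: Jan 25: Mon, Feb 25: Thu, Mar 25: Thu, Apr 25: Sun, May 25: Tue, Jun 25: Fri, Jul 25: Sun, Aug 25: Wed, Sep 25: Sat, Oct 25: Mon, Nov 25: Thu, Dec 25: Sat.
Tuesday occurs in May — 1 month.

1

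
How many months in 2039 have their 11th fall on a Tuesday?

Check the 11th of each month of 2039: Jan 11: Tue, Feb 11: Fri, Mar 11: Fri, Apr 11: Mon, May 11: Wed, Jun 11: Sat, Jul 11: Mon, Aug 11: Thu, Sep 11: Sun, Oct 11: Tue, Nov 11: Fri, Dec 11: Sun.
Tuesday occurs in January, October — 2 months.

2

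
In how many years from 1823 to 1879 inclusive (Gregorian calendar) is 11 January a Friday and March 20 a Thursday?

2

Check each year's weekday for 11 January and March 20:
  1823: Sat/Thu  1824: Sun/Sat  1825: Tue/Sun  1826: Wed/Mon  1827: Thu/Tue  1828: Fri/Thu ✓  1829: Sun/Fri  1830: Mon/Sat  1831: Tue/Sun  1832: Wed/Tue  1833: Fri/Wed  1834: Sat/Thu  1835: Sun/Fri  1836: Mon/Sun  …(29 more)…  1866: Thu/Tue  1867: Fri/Wed  1868: Sat/Fri  1869: Mon/Sat  1870: Tue/Sun  1871: Wed/Mon  1872: Thu/Wed  1873: Sat/Thu  1874: Sun/Fri  1875: Mon/Sat  1876: Tue/Mon  1877: Thu/Tue  1878: Fri/Wed  1879: Sat/Thu
Both conditions hold in: 1828, 1856 — 2.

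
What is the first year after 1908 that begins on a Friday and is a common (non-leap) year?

1909

Jan 1 advances by 2 weekdays after a leap year and by 1 after a common year.
1908: Jan 1 is Wednesday (leap).
1909: Friday
1909 begins on a Friday and is a common year.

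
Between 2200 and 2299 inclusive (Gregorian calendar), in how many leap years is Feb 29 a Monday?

Leap years in 2200–2299: 24 of them.
Feb 29 weekday advances by 5 (mod 7) from one leap year to the next four years later (or differs when a century non-leap intervenes).
Leap-day weekdays: 2204:Wed 2208:Mon✓ 2212:Sat 2216:Thu 2220:Tue 2224:Sun 2228:Fri 2232:Wed 2236:Mon✓ 2240:Sat 2244:Thu 2248:Tue 2252:Sun 2256:Fri 2260:Wed 2264:Mon✓ 2268:Sat 2272:Thu 2276:Tue 2280:Sun 2284:Fri 2288:Wed 2292:Mon✓ 2296:Sat
Monday: 2208, 2236, 2264, 2292 → 4.

4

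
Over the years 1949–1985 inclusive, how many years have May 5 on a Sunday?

5

Track May 5's weekday year by year (advancing +1, or +2 across a Feb 29):
  1949: Thu  1950: Fri (+1)  1951: Sat (+1)  1952: Mon (+2)  1953: Tue (+1)
  1954: Wed (+1)  1955: Thu (+1)  1956: Sat (+2)  1957: Sun (+1) ✓  1958: Mon (+1)
  1959: Tue (+1)  1960: Thu (+2)  1961: Fri (+1)  1962: Sat (+1)  … (9 more years) …
  1972: Fri (+2)  1973: Sat (+1)  1974: Sun (+1) ✓  1975: Mon (+1)  1976: Wed (+2)
  1977: Thu (+1)  1978: Fri (+1)  1979: Sat (+1)  1980: Mon (+2)  1981: Tue (+1)
  1982: Wed (+1)  1983: Thu (+1)  1984: Sat (+2)  1985: Sun (+1) ✓
Sunday years: 1957, 1963, 1968, 1974, 1985 — 5 in total.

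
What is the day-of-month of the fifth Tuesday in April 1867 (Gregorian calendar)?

April 1, 1867 is a Monday, so the first Tuesday is the 2nd.
The fifth Tuesday is 2 + 28 = 30.

30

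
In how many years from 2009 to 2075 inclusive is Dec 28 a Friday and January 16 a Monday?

3

Check each year's weekday for Dec 28 and January 16:
  2009: Mon/Fri  2010: Tue/Sat  2011: Wed/Sun  2012: Fri/Mon ✓  2013: Sat/Wed  2014: Sun/Thu  2015: Mon/Fri  2016: Wed/Sat  2017: Thu/Mon  2018: Fri/Tue  2019: Sat/Wed  2020: Mon/Thu  2021: Tue/Sat  2022: Wed/Sun  …(39 more)…  2062: Thu/Mon  2063: Fri/Tue  2064: Sun/Wed  2065: Mon/Fri  2066: Tue/Sat  2067: Wed/Sun  2068: Fri/Mon ✓  2069: Sat/Wed  2070: Sun/Thu  2071: Mon/Fri  2072: Wed/Sat  2073: Thu/Mon  2074: Fri/Tue  2075: Sat/Wed
Both conditions hold in: 2012, 2040, 2068 — 3.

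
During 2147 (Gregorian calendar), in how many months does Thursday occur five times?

4

A month of length L has five Thursdays iff its first Thursday is on day ≤ L−28 (so day 1–3 in a 31-day month, 1–2 in a 30-day month, day 1 in a leap February).
Checking each month of 2147: Jan starts Sun (31d); Feb starts Wed (28d); Mar starts Wed (31d) ✓; Apr starts Sat (30d); May starts Mon (31d); Jun starts Thu (30d) ✓; Jul starts Sat (31d); Aug starts Tue (31d) ✓; Sep starts Fri (30d); Oct starts Sun (31d); Nov starts Wed (30d) ✓; Dec starts Fri (31d).
Five-Thursday months: March, June, August, November → 4.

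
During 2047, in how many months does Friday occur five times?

4

A month of length L has five Fridays iff its first Friday is on day ≤ L−28 (so day 1–3 in a 31-day month, 1–2 in a 30-day month, day 1 in a leap February).
Checking each month of 2047: Jan starts Tue (31d); Feb starts Fri (28d); Mar starts Fri (31d) ✓; Apr starts Mon (30d); May starts Wed (31d) ✓; Jun starts Sat (30d); Jul starts Mon (31d); Aug starts Thu (31d) ✓; Sep starts Sun (30d); Oct starts Tue (31d); Nov starts Fri (30d) ✓; Dec starts Sun (31d).
Five-Friday months: March, May, August, November → 4.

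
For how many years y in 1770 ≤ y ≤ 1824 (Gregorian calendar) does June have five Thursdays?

14

June has 30 days; it has five Thursdays when Thursday falls among the first (month-length − 28) days — i.e. when June 1 is one of Thursday/Wednesday.
June 1 by year: 1770:Fri 1771:Sat 1772:Mon 1773:Tue 1774:Wed✓ 1775:Thu✓ 1776:Sat 1777:Sun 1778:Mon 1779:Tue 1780:Thu✓ 1781:Fri 1782:Sat 1783:Sun 1784:Tue …(25 more)… 1810:Fri 1811:Sat 1812:Mon 1813:Tue 1814:Wed✓ 1815:Thu✓ 1816:Sat 1817:Sun 1818:Mon 1819:Tue 1820:Thu✓ 1821:Fri 1822:Sat 1823:Sun 1824:Tue
Years with five Thursdays: 1774, 1775, 1780, 1785, 1786, 1791, 1796, 1797, 1803, 1808, 1809, 1814, 1815, 1820 → 14.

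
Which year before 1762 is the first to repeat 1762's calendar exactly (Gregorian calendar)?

Two years share a calendar iff Jan 1 falls on the same weekday and both are leap or both are common. 1762: Jan 1 is Friday, common year.
1761: Jan 1 Thursday, common
1760: Jan 1 Tuesday, leap
1759: Jan 1 Monday, common
1758: Jan 1 Sunday, common
1757: Jan 1 Saturday, common
1756: Jan 1 Thursday, leap
1755: Jan 1 Wednesday, common
1754: Jan 1 Tuesday, common
1753: Jan 1 Monday, common
1752: Jan 1 Saturday, leap
1751: Jan 1 Friday, common
1751 matches on both conditions.

1751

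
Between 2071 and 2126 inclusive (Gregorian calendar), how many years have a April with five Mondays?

April has 30 days; it has five Mondays when Monday falls among the first (month-length − 28) days — i.e. when April 1 is one of Monday/Sunday.
April 1 by year: 2071:Wed 2072:Fri 2073:Sat 2074:Sun✓ 2075:Mon✓ 2076:Wed 2077:Thu 2078:Fri 2079:Sat 2080:Mon✓ 2081:Tue 2082:Wed 2083:Thu 2084:Sat 2085:Sun✓ …(26 more)… 2112:Fri 2113:Sat 2114:Sun✓ 2115:Mon✓ 2116:Wed 2117:Thu 2118:Fri 2119:Sat 2120:Mon✓ 2121:Tue 2122:Wed 2123:Thu 2124:Sat 2125:Sun✓ 2126:Mon✓
Years with five Mondays: 2074, 2075, 2080, 2085, 2086, 2091, 2096, 2097, 2103, 2108, 2109, 2114, 2115, 2120, 2125, 2126 → 16.

16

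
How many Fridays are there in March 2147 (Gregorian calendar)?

5

March 2147 has 31 days and begins on Wednesday.
The first Friday is March 3.
Fridays fall on 3, 10, 17, 24, 31 — that's 5.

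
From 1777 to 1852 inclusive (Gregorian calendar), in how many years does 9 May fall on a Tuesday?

10

Track 9 May's weekday year by year (advancing +1, or +2 across a Feb 29):
  1777: Fri  1778: Sat (+1)  1779: Sun (+1)  1780: Tue (+2) ✓  1781: Wed (+1)
  1782: Thu (+1)  1783: Fri (+1)  1784: Sun (+2)  1785: Mon (+1)  1786: Tue (+1) ✓
  1787: Wed (+1)  1788: Fri (+2)  1789: Sat (+1)  1790: Sun (+1)  … (48 more years) …
  1839: Thu (+1)  1840: Sat (+2)  1841: Sun (+1)  1842: Mon (+1)  1843: Tue (+1) ✓
  1844: Thu (+2)  1845: Fri (+1)  1846: Sat (+1)  1847: Sun (+1)  1848: Tue (+2) ✓
  1849: Wed (+1)  1850: Thu (+1)  1851: Fri (+1)  1852: Sun (+2)
Tuesday years: 1780, 1786, 1797, 1809, 1815, 1820, 1826, 1837, 1843, 1848 — 10 in total.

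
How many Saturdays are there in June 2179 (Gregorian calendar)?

4

June 2179 has 30 days and begins on Tuesday.
The first Saturday is June 5.
Saturdays fall on 5, 12, 19, 26 — that's 4.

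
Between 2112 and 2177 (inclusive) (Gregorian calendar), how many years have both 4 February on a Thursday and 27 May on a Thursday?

Check each year's weekday for 4 February and 27 May:
  2112: Thu/Fri  2113: Sat/Sat  2114: Sun/Sun  2115: Mon/Mon  2116: Tue/Wed  2117: Thu/Thu ✓  2118: Fri/Fri  2119: Sat/Sat  2120: Sun/Mon  2121: Tue/Tue  2122: Wed/Wed  2123: Thu/Thu ✓  2124: Fri/Sat  2125: Sun/Sun  …(38 more)…  2164: Sat/Sun  2165: Mon/Mon  2166: Tue/Tue  2167: Wed/Wed  2168: Thu/Fri  2169: Sat/Sat  2170: Sun/Sun  2171: Mon/Mon  2172: Tue/Wed  2173: Thu/Thu ✓  2174: Fri/Fri  2175: Sat/Sat  2176: Sun/Mon  2177: Tue/Tue
Both conditions hold in: 2117, 2123, 2134, 2145, 2151, 2162, 2173 — 7.

7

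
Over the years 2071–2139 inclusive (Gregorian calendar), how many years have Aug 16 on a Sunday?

Track Aug 16's weekday year by year (advancing +1, or +2 across a Feb 29):
  2071: Sun ✓  2072: Tue (+2)  2073: Wed (+1)  2074: Thu (+1)  2075: Fri (+1)
  2076: Sun (+2) ✓  2077: Mon (+1)  2078: Tue (+1)  2079: Wed (+1)  2080: Fri (+2)
  2081: Sat (+1)  2082: Sun (+1) ✓  2083: Mon (+1)  2084: Wed (+2)  … (41 more years) …
  2126: Fri (+1)  2127: Sat (+1)  2128: Mon (+2)  2129: Tue (+1)  2130: Wed (+1)
  2131: Thu (+1)  2132: Sat (+2)  2133: Sun (+1) ✓  2134: Mon (+1)  2135: Tue (+1)
  2136: Thu (+2)  2137: Fri (+1)  2138: Sat (+1)  2139: Sun (+1) ✓
Sunday years: 2071, 2076, 2082, 2093, 2099, 2105, 2111, 2116, 2122, 2133, 2139 — 11 in total.

11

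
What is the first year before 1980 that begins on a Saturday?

Jan 1 advances by 2 weekdays after a leap year and by 1 after a common year.
1980: Jan 1 is Tuesday (leap).
1979: Monday
1978: Sunday
1977: Saturday
1977 begins on a Saturday

1977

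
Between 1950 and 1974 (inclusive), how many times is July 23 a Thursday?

Track July 23's weekday year by year (advancing +1, or +2 across a Feb 29):
  1950: Sun  1951: Mon (+1)  1952: Wed (+2)  1953: Thu (+1) ✓  1954: Fri (+1)
  1955: Sat (+1)  1956: Mon (+2)  1957: Tue (+1)  1958: Wed (+1)  1959: Thu (+1) ✓
  1960: Sat (+2)  1961: Sun (+1)  1962: Mon (+1)  1963: Tue (+1)  1964: Thu (+2) ✓
  1965: Fri (+1)  1966: Sat (+1)  1967: Sun (+1)  1968: Tue (+2)  1969: Wed (+1)
  1970: Thu (+1) ✓  1971: Fri (+1)  1972: Sun (+2)  1973: Mon (+1)  1974: Tue (+1)
Thursday years: 1953, 1959, 1964, 1970 — 4 in total.

4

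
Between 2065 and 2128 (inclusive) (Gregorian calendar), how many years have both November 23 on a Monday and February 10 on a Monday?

2

Check each year's weekday for November 23 and February 10:
  2065: Mon/Tue  2066: Tue/Wed  2067: Wed/Thu  2068: Fri/Fri  2069: Sat/Sun  2070: Sun/Mon  2071: Mon/Tue  2072: Wed/Wed  2073: Thu/Fri  2074: Fri/Sat  2075: Sat/Sun  2076: Mon/Mon ✓  2077: Tue/Wed  2078: Wed/Thu  …(36 more)…  2115: Sat/Sun  2116: Mon/Mon ✓  2117: Tue/Wed  2118: Wed/Thu  2119: Thu/Fri  2120: Sat/Sat  2121: Sun/Mon  2122: Mon/Tue  2123: Tue/Wed  2124: Thu/Thu  2125: Fri/Sat  2126: Sat/Sun  2127: Sun/Mon  2128: Tue/Tue
Both conditions hold in: 2076, 2116 — 2.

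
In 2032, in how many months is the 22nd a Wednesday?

2

Check the 22nd of each month of 2032: Jan 22: Thu, Feb 22: Sun, Mar 22: Mon, Apr 22: Thu, May 22: Sat, Jun 22: Tue, Jul 22: Thu, Aug 22: Sun, Sep 22: Wed, Oct 22: Fri, Nov 22: Mon, Dec 22: Wed.
Wednesday occurs in September, December — 2 months.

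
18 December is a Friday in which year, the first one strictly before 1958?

1953

From one year to the next, a fixed date's weekday advances by 1, or by 2 when a Feb 29 lies between the two dates.
1958: December 18 is Thursday.
1957: Wednesday (−1)
1956: Tuesday (−1)
1955: Sunday (−2)
1954: Saturday (−1)
1953: Friday (−1)
18 December falls on a Friday in 1953.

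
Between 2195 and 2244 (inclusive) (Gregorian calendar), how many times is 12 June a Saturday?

6

Track 12 June's weekday year by year (advancing +1, or +2 across a Feb 29):
  2195: Fri  2196: Sun (+2)  2197: Mon (+1)  2198: Tue (+1)  2199: Wed (+1)
  2200: Thu (+1)  2201: Fri (+1)  2202: Sat (+1) ✓  2203: Sun (+1)  2204: Tue (+2)
  2205: Wed (+1)  2206: Thu (+1)  2207: Fri (+1)  2208: Sun (+2)  … (22 more years) …
  2231: Sun (+1)  2232: Tue (+2)  2233: Wed (+1)  2234: Thu (+1)  2235: Fri (+1)
  2236: Sun (+2)  2237: Mon (+1)  2238: Tue (+1)  2239: Wed (+1)  2240: Fri (+2)
  2241: Sat (+1) ✓  2242: Sun (+1)  2243: Mon (+1)  2244: Wed (+2)
Saturday years: 2202, 2213, 2219, 2224, 2230, 2241 — 6 in total.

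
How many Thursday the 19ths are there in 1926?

1

Check the 19th of each month of 1926: Jan 19: Tue, Feb 19: Fri, Mar 19: Fri, Apr 19: Mon, May 19: Wed, Jun 19: Sat, Jul 19: Mon, Aug 19: Thu, Sep 19: Sun, Oct 19: Tue, Nov 19: Fri, Dec 19: Sun.
Thursday occurs in August — 1 month.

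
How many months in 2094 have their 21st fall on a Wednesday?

2

Check the 21st of each month of 2094: Jan 21: Thu, Feb 21: Sun, Mar 21: Sun, Apr 21: Wed, May 21: Fri, Jun 21: Mon, Jul 21: Wed, Aug 21: Sat, Sep 21: Tue, Oct 21: Thu, Nov 21: Sun, Dec 21: Tue.
Wednesday occurs in April, July — 2 months.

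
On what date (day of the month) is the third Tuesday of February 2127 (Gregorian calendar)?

February 1, 2127 is a Saturday, so the first Tuesday is the 4th.
The third Tuesday is 4 + 14 = 18.

18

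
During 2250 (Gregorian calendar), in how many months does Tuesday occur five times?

5

A month of length L has five Tuesdays iff its first Tuesday is on day ≤ L−28 (so day 1–3 in a 31-day month, 1–2 in a 30-day month, day 1 in a leap February).
Checking each month of 2250: Jan starts Tue (31d) ✓; Feb starts Fri (28d); Mar starts Fri (31d); Apr starts Mon (30d) ✓; May starts Wed (31d); Jun starts Sat (30d); Jul starts Mon (31d) ✓; Aug starts Thu (31d); Sep starts Sun (30d); Oct starts Tue (31d) ✓; Nov starts Fri (30d); Dec starts Sun (31d) ✓.
Five-Tuesday months: January, April, July, October, December → 5.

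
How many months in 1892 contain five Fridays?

5

A month of length L has five Fridays iff its first Friday is on day ≤ L−28 (so day 1–3 in a 31-day month, 1–2 in a 30-day month, day 1 in a leap February).
Checking each month of 1892: Jan starts Fri (31d) ✓; Feb starts Mon (29d); Mar starts Tue (31d); Apr starts Fri (30d) ✓; May starts Sun (31d); Jun starts Wed (30d); Jul starts Fri (31d) ✓; Aug starts Mon (31d); Sep starts Thu (30d) ✓; Oct starts Sat (31d); Nov starts Tue (30d); Dec starts Thu (31d) ✓.
Five-Friday months: January, April, July, September, December → 5.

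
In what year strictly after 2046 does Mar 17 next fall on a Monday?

From one year to the next, a fixed date's weekday advances by 1, or by 2 when a Feb 29 lies between the two dates.
2046: March 17 is Saturday.
2047: Sunday (+1)
2048: Tuesday (+2)
2049: Wednesday (+1)
2050: Thursday (+1)
2051: Friday (+1)
2052: Sunday (+2)
2053: Monday (+1)
Mar 17 falls on a Monday in 2053.

2053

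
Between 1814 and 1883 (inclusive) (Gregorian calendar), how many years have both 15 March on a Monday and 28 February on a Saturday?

Check each year's weekday for 15 March and 28 February:
  1814: Tue/Mon  1815: Wed/Tue  1816: Fri/Wed  1817: Sat/Fri  1818: Sun/Sat  1819: Mon/Sun  1820: Wed/Mon  1821: Thu/Wed  1822: Fri/Thu  1823: Sat/Fri  1824: Mon/Sat ✓  1825: Tue/Mon  1826: Wed/Tue  1827: Thu/Wed  …(42 more)…  1870: Tue/Mon  1871: Wed/Tue  1872: Fri/Wed  1873: Sat/Fri  1874: Sun/Sat  1875: Mon/Sun  1876: Wed/Mon  1877: Thu/Wed  1878: Fri/Thu  1879: Sat/Fri  1880: Mon/Sat ✓  1881: Tue/Mon  1882: Wed/Tue  1883: Thu/Wed
Both conditions hold in: 1824, 1852, 1880 — 3.

3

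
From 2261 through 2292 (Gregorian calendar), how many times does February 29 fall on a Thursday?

1

Leap years in 2261–2292: 8 of them.
Feb 29 weekday advances by 5 (mod 7) from one leap year to the next four years later (or differs when a century non-leap intervenes).
Leap-day weekdays: 2264:Mon 2268:Sat 2272:Thu✓ 2276:Tue 2280:Sun 2284:Fri 2288:Wed 2292:Mon
Thursday: 2272 → 1.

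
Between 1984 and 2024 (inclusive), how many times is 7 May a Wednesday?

5

Track 7 May's weekday year by year (advancing +1, or +2 across a Feb 29):
  1984: Mon  1985: Tue (+1)  1986: Wed (+1) ✓  1987: Thu (+1)  1988: Sat (+2)
  1989: Sun (+1)  1990: Mon (+1)  1991: Tue (+1)  1992: Thu (+2)  1993: Fri (+1)
  1994: Sat (+1)  1995: Sun (+1)  1996: Tue (+2)  1997: Wed (+1) ✓  … (13 more years) …
  2011: Sat (+1)  2012: Mon (+2)  2013: Tue (+1)  2014: Wed (+1) ✓  2015: Thu (+1)
  2016: Sat (+2)  2017: Sun (+1)  2018: Mon (+1)  2019: Tue (+1)  2020: Thu (+2)
  2021: Fri (+1)  2022: Sat (+1)  2023: Sun (+1)  2024: Tue (+2)
Wednesday years: 1986, 1997, 2003, 2008, 2014 — 5 in total.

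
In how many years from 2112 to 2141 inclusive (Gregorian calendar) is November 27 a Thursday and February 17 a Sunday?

1

Check each year's weekday for November 27 and February 17:
  2112: Sun/Wed  2113: Mon/Fri  2114: Tue/Sat  2115: Wed/Sun  2116: Fri/Mon  2117: Sat/Wed  2118: Sun/Thu  2119: Mon/Fri  2120: Wed/Sat  2121: Thu/Mon  2122: Fri/Tue  2123: Sat/Wed  2124: Mon/Thu  2125: Tue/Sat  2126: Wed/Sun  2127: Thu/Mon  2128: Sat/Tue  2129: Sun/Thu  2130: Mon/Fri  2131: Tue/Sat  2132: Thu/Sun ✓  2133: Fri/Tue  2134: Sat/Wed  2135: Sun/Thu  2136: Tue/Fri  2137: Wed/Sun  2138: Thu/Mon  2139: Fri/Tue  2140: Sun/Wed  2141: Mon/Fri
Both conditions hold in: 2132 — 1.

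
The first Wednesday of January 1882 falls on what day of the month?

January 1, 1882 is a Sunday, so the first Wednesday is the 4th.
The first Wednesday is 4 + 0 = 4.

4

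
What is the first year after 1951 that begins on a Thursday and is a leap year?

1976

Jan 1 advances by 2 weekdays after a leap year and by 1 after a common year.
1951: Jan 1 is Monday.
1952: Tuesday (leap)
1953: Thursday
1954: Friday
1955: Saturday
1956: Sunday (leap)
1957: Tuesday
1958: Wednesday
1959: Thursday
1960: Friday (leap)
1961: Sunday
1962: Monday
1963: Tuesday
1964: Wednesday (leap)
1965: Friday
1966: Saturday
1967: Sunday
1968: Monday (leap)
1969: Wednesday
1970: Thursday
1971: Friday
1972: Saturday (leap)
1973: Monday
1974: Tuesday
1975: Wednesday
1976: Thursday (leap)
1976 begins on a Thursday and is a leap year.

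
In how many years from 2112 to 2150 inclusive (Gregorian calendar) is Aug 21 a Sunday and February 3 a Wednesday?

2

Check each year's weekday for Aug 21 and February 3:
  2112: Sun/Wed ✓  2113: Mon/Fri  2114: Tue/Sat  2115: Wed/Sun  2116: Fri/Mon  2117: Sat/Wed  2118: Sun/Thu  2119: Mon/Fri  2120: Wed/Sat  2121: Thu/Mon  2122: Fri/Tue  2123: Sat/Wed  2124: Mon/Thu  2125: Tue/Sat  …(11 more)…  2137: Wed/Sun  2138: Thu/Mon  2139: Fri/Tue  2140: Sun/Wed ✓  2141: Mon/Fri  2142: Tue/Sat  2143: Wed/Sun  2144: Fri/Mon  2145: Sat/Wed  2146: Sun/Thu  2147: Mon/Fri  2148: Wed/Sat  2149: Thu/Mon  2150: Fri/Tue
Both conditions hold in: 2112, 2140 — 2.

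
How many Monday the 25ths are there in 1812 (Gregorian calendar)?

1

Check the 25th of each month of 1812: Jan 25: Sat, Feb 25: Tue, Mar 25: Wed, Apr 25: Sat, May 25: Mon, Jun 25: Thu, Jul 25: Sat, Aug 25: Tue, Sep 25: Fri, Oct 25: Sun, Nov 25: Wed, Dec 25: Fri.
Monday occurs in May — 1 month.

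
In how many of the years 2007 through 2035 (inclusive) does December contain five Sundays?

December has 31 days; it has five Sundays when Sunday falls among the first (month-length − 28) days — i.e. when December 1 is one of Sunday/Saturday/Friday.
December 1 by year: 2007:Sat✓ 2008:Mon 2009:Tue 2010:Wed 2011:Thu 2012:Sat✓ 2013:Sun✓ 2014:Mon 2015:Tue 2016:Thu 2017:Fri✓ 2018:Sat✓ 2019:Sun✓ 2020:Tue 2021:Wed 2022:Thu 2023:Fri✓ 2024:Sun✓ 2025:Mon 2026:Tue 2027:Wed 2028:Fri✓ 2029:Sat✓ 2030:Sun✓ 2031:Mon 2032:Wed 2033:Thu 2034:Fri✓ 2035:Sat✓
Years with five Sundays: 2007, 2012, 2013, 2017, 2018, 2019, 2023, 2024, 2028, 2029, 2030, 2034, 2035 → 13.

13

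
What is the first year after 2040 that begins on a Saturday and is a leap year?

Jan 1 advances by 2 weekdays after a leap year and by 1 after a common year.
2040: Jan 1 is Sunday (leap).
2041: Tuesday
2042: Wednesday
2043: Thursday
2044: Friday (leap)
2045: Sunday
2046: Monday
2047: Tuesday
2048: Wednesday (leap)
2049: Friday
2050: Saturday
2051: Sunday
2052: Monday (leap)
2053: Wednesday
2054: Thursday
2055: Friday
2056: Saturday (leap)
2056 begins on a Saturday and is a leap year.

2056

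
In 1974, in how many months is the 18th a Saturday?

1

Check the 18th of each month of 1974: Jan 18: Fri, Feb 18: Mon, Mar 18: Mon, Apr 18: Thu, May 18: Sat, Jun 18: Tue, Jul 18: Thu, Aug 18: Sun, Sep 18: Wed, Oct 18: Fri, Nov 18: Mon, Dec 18: Wed.
Saturday occurs in May — 1 month.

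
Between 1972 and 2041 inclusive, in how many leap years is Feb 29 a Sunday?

Leap years in 1972–2041: 18 of them.
Feb 29 weekday advances by 5 (mod 7) from one leap year to the next four years later (or differs when a century non-leap intervenes).
Leap-day weekdays: 1972:Tue 1976:Sun✓ 1980:Fri 1984:Wed 1988:Mon 1992:Sat 1996:Thu 2000:Tue 2004:Sun✓ 2008:Fri 2012:Wed 2016:Mon 2020:Sat 2024:Thu 2028:Tue 2032:Sun✓ 2036:Fri 2040:Wed
Sunday: 1976, 2004, 2032 → 3.

3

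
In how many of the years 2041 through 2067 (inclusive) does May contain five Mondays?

12

May has 31 days; it has five Mondays when Monday falls among the first (month-length − 28) days — i.e. when May 1 is one of Monday/Sunday/Saturday.
May 1 by year: 2041:Wed 2042:Thu 2043:Fri 2044:Sun✓ 2045:Mon✓ 2046:Tue 2047:Wed 2048:Fri 2049:Sat✓ 2050:Sun✓ 2051:Mon✓ 2052:Wed 2053:Thu 2054:Fri 2055:Sat✓ 2056:Mon✓ 2057:Tue 2058:Wed 2059:Thu 2060:Sat✓ 2061:Sun✓ 2062:Mon✓ 2063:Tue 2064:Thu 2065:Fri 2066:Sat✓ 2067:Sun✓
Years with five Mondays: 2044, 2045, 2049, 2050, 2051, 2055, 2056, 2060, 2061, 2062, 2066, 2067 → 12.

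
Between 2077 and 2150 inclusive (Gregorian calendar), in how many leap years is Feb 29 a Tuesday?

Leap years in 2077–2150: 17 of them.
Feb 29 weekday advances by 5 (mod 7) from one leap year to the next four years later (or differs when a century non-leap intervenes).
Leap-day weekdays: 2080:Thu 2084:Tue✓ 2088:Sun 2092:Fri 2096:Wed 2104:Fri 2108:Wed 2112:Mon 2116:Sat 2120:Thu 2124:Tue✓ 2128:Sun 2132:Fri 2136:Wed 2140:Mon 2144:Sat 2148:Thu
Tuesday: 2084, 2124 → 2.

2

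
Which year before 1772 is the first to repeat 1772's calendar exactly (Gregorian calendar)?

1744

Two years share a calendar iff Jan 1 falls on the same weekday and both are leap or both are common. 1772: Jan 1 is Wednesday, leap year.
1771: Jan 1 Tuesday, common
1770: Jan 1 Monday, common
1769: Jan 1 Sunday, common
1768: Jan 1 Friday, leap
1767: Jan 1 Thursday, common
1766: Jan 1 Wednesday, common
1765: Jan 1 Tuesday, common
1764: Jan 1 Sunday, leap
1763: Jan 1 Saturday, common
1762: Jan 1 Friday, common
1761: Jan 1 Thursday, common
1760: Jan 1 Tuesday, leap
1759: Jan 1 Monday, common
1758: Jan 1 Sunday, common
1757: Jan 1 Saturday, common
1756: Jan 1 Thursday, leap
1755: Jan 1 Wednesday, common
1754: Jan 1 Tuesday, common
1753: Jan 1 Monday, common
1752: Jan 1 Saturday, leap
1751: Jan 1 Friday, common
1750: Jan 1 Thursday, common
1749: Jan 1 Wednesday, common
1748: Jan 1 Monday, leap
1747: Jan 1 Sunday, common
1746: Jan 1 Saturday, common
1745: Jan 1 Friday, common
1744: Jan 1 Wednesday, leap
1744 matches on both conditions.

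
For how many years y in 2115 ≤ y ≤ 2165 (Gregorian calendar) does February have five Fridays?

February has 28 days (29 in leap years); it has five Fridays when Friday falls among the first (month-length − 28) days — i.e. when February 1 is Friday in a leap year (never in a common year).
February 1 by year: 2115:Fri 2116:Sat 2117:Mon 2118:Tue 2119:Wed 2120:Thu 2121:Sat 2122:Sun 2123:Mon 2124:Tue 2125:Thu 2126:Fri 2127:Sat 2128:Sun 2129:Tue …(21 more)… 2151:Mon 2152:Tue 2153:Thu 2154:Fri 2155:Sat 2156:Sun 2157:Tue 2158:Wed 2159:Thu 2160:Fri✓ 2161:Sun 2162:Mon 2163:Tue 2164:Wed 2165:Fri
Years with five Fridays: 2132, 2160 → 2.

2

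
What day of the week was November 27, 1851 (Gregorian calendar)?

January 1, 1851 is a Wednesday.
November 27 is day 331 of the year, i.e. 330 days after Jan 1.
330 mod 7 = 1, so advance 1 weekday from Wednesday: Thursday.

Thursday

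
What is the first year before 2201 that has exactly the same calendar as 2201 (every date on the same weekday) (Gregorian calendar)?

2195

Two years share a calendar iff Jan 1 falls on the same weekday and both are leap or both are common. 2201: Jan 1 is Thursday, common year.
2200: Jan 1 Wednesday, common
2199: Jan 1 Tuesday, common
2198: Jan 1 Monday, common
2197: Jan 1 Sunday, common
2196: Jan 1 Friday, leap
2195: Jan 1 Thursday, common
2195 matches on both conditions.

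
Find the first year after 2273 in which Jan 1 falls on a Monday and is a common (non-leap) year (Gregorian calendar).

Jan 1 advances by 2 weekdays after a leap year and by 1 after a common year.
2273: Jan 1 is Wednesday.
2274: Thursday
2275: Friday
2276: Saturday (leap)
2277: Monday
2277 begins on a Monday and is a common year.

2277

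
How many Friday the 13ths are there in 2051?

Check the 13th of each month of 2051: Jan 13: Fri, Feb 13: Mon, Mar 13: Mon, Apr 13: Thu, May 13: Sat, Jun 13: Tue, Jul 13: Thu, Aug 13: Sun, Sep 13: Wed, Oct 13: Fri, Nov 13: Mon, Dec 13: Wed.
Friday occurs in January, October — 2 months.

2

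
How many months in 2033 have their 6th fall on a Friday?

Check the 6th of each month of 2033: Jan 6: Thu, Feb 6: Sun, Mar 6: Sun, Apr 6: Wed, May 6: Fri, Jun 6: Mon, Jul 6: Wed, Aug 6: Sat, Sep 6: Tue, Oct 6: Thu, Nov 6: Sun, Dec 6: Tue.
Friday occurs in May — 1 month.

1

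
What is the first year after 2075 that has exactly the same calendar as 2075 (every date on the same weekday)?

2086

Two years share a calendar iff Jan 1 falls on the same weekday and both are leap or both are common. 2075: Jan 1 is Tuesday, common year.
2076: Jan 1 Wednesday, leap
2077: Jan 1 Friday, common
2078: Jan 1 Saturday, common
2079: Jan 1 Sunday, common
2080: Jan 1 Monday, leap
2081: Jan 1 Wednesday, common
2082: Jan 1 Thursday, common
2083: Jan 1 Friday, common
2084: Jan 1 Saturday, leap
2085: Jan 1 Monday, common
2086: Jan 1 Tuesday, common
2086 matches on both conditions.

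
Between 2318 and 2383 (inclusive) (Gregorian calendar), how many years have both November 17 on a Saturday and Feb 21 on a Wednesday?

Check each year's weekday for November 17 and Feb 21:
  2318: Sun/Thu  2319: Mon/Fri  2320: Wed/Sat  2321: Thu/Mon  2322: Fri/Tue  2323: Sat/Wed ✓  2324: Mon/Thu  2325: Tue/Sat  2326: Wed/Sun  2327: Thu/Mon  2328: Sat/Tue  2329: Sun/Thu  2330: Mon/Fri  2331: Tue/Sat  …(38 more)…  2370: Tue/Sat  2371: Wed/Sun  2372: Fri/Mon  2373: Sat/Wed ✓  2374: Sun/Thu  2375: Mon/Fri  2376: Wed/Sat  2377: Thu/Mon  2378: Fri/Tue  2379: Sat/Wed ✓  2380: Mon/Thu  2381: Tue/Sat  2382: Wed/Sun  2383: Thu/Mon
Both conditions hold in: 2323, 2334, 2345, 2351, 2362, 2373, 2379 — 7.

7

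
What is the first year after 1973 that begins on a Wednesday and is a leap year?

Jan 1 advances by 2 weekdays after a leap year and by 1 after a common year.
1973: Jan 1 is Monday.
1974: Tuesday
1975: Wednesday
1976: Thursday (leap)
1977: Saturday
1978: Sunday
1979: Monday
1980: Tuesday (leap)
1981: Thursday
1982: Friday
1983: Saturday
1984: Sunday (leap)
1985: Tuesday
1986: Wednesday
1987: Thursday
1988: Friday (leap)
1989: Sunday
1990: Monday
1991: Tuesday
1992: Wednesday (leap)
1992 begins on a Wednesday and is a leap year.

1992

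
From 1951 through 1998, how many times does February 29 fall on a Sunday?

1

Leap years in 1951–1998: 12 of them.
Feb 29 weekday advances by 5 (mod 7) from one leap year to the next four years later (or differs when a century non-leap intervenes).
Leap-day weekdays: 1952:Fri 1956:Wed 1960:Mon 1964:Sat 1968:Thu 1972:Tue 1976:Sun✓ 1980:Fri 1984:Wed 1988:Mon 1992:Sat 1996:Thu
Sunday: 1976 → 1.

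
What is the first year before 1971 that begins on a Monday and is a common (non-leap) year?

Jan 1 advances by 2 weekdays after a leap year and by 1 after a common year.
1971: Jan 1 is Friday.
1970: Thursday
1969: Wednesday
1968: Monday (leap)
1967: Sunday
1966: Saturday
1965: Friday
1964: Wednesday (leap)
1963: Tuesday
1962: Monday
1962 begins on a Monday and is a common year.

1962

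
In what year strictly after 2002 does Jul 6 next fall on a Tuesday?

2004

From one year to the next, a fixed date's weekday advances by 1, or by 2 when a Feb 29 lies between the two dates.
2002: July 6 is Saturday.
2003: Sunday (+1)
2004: Tuesday (+2)
Jul 6 falls on a Tuesday in 2004.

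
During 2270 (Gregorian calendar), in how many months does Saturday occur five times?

A month of length L has five Saturdays iff its first Saturday is on day ≤ L−28 (so day 1–3 in a 31-day month, 1–2 in a 30-day month, day 1 in a leap February).
Checking each month of 2270: Jan starts Sat (31d) ✓; Feb starts Tue (28d); Mar starts Tue (31d); Apr starts Fri (30d) ✓; May starts Sun (31d); Jun starts Wed (30d); Jul starts Fri (31d) ✓; Aug starts Mon (31d); Sep starts Thu (30d); Oct starts Sat (31d) ✓; Nov starts Tue (30d); Dec starts Thu (31d) ✓.
Five-Saturday months: January, April, July, October, December → 5.

5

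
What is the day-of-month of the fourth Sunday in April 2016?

24

April 1, 2016 is a Friday, so the first Sunday is the 3rd.
The fourth Sunday is 3 + 21 = 24.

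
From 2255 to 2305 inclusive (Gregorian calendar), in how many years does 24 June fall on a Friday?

Track 24 June's weekday year by year (advancing +1, or +2 across a Feb 29):
  2255: Sun  2256: Tue (+2)  2257: Wed (+1)  2258: Thu (+1)  2259: Fri (+1) ✓
  2260: Sun (+2)  2261: Mon (+1)  2262: Tue (+1)  2263: Wed (+1)  2264: Fri (+2) ✓
  2265: Sat (+1)  2266: Sun (+1)  2267: Mon (+1)  2268: Wed (+2)  … (23 more years) …
  2292: Fri (+2) ✓  2293: Sat (+1)  2294: Sun (+1)  2295: Mon (+1)  2296: Wed (+2)
  2297: Thu (+1)  2298: Fri (+1) ✓  2299: Sat (+1)  2300: Sun (+1)  2301: Mon (+1)
  2302: Tue (+1)  2303: Wed (+1)  2304: Fri (+2) ✓  2305: Sat (+1)
Friday years: 2259, 2264, 2270, 2281, 2287, 2292, 2298, 2304 — 8 in total.

8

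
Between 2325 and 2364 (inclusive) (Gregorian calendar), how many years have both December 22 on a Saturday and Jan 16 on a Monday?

2

Check each year's weekday for December 22 and Jan 16:
  2325: Tue/Fri  2326: Wed/Sat  2327: Thu/Sun  2328: Sat/Mon ✓  2329: Sun/Wed  2330: Mon/Thu  2331: Tue/Fri  2332: Thu/Sat  2333: Fri/Mon  2334: Sat/Tue  2335: Sun/Wed  2336: Tue/Thu  2337: Wed/Sat  2338: Thu/Sun  …(12 more)…  2351: Sat/Tue  2352: Mon/Wed  2353: Tue/Fri  2354: Wed/Sat  2355: Thu/Sun  2356: Sat/Mon ✓  2357: Sun/Wed  2358: Mon/Thu  2359: Tue/Fri  2360: Thu/Sat  2361: Fri/Mon  2362: Sat/Tue  2363: Sun/Wed  2364: Tue/Thu
Both conditions hold in: 2328, 2356 — 2.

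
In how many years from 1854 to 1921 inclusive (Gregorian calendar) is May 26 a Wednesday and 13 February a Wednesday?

Check each year's weekday for May 26 and 13 February:
  1854: Fri/Mon  1855: Sat/Tue  1856: Mon/Wed  1857: Tue/Fri  1858: Wed/Sat  1859: Thu/Sun  1860: Sat/Mon  1861: Sun/Wed  1862: Mon/Thu  1863: Tue/Fri  1864: Thu/Sat  1865: Fri/Mon  1866: Sat/Tue  1867: Sun/Wed  …(40 more)…  1908: Tue/Thu  1909: Wed/Sat  1910: Thu/Sun  1911: Fri/Mon  1912: Sun/Tue  1913: Mon/Thu  1914: Tue/Fri  1915: Wed/Sat  1916: Fri/Sun  1917: Sat/Tue  1918: Sun/Wed  1919: Mon/Thu  1920: Wed/Fri  1921: Thu/Sun
Both conditions hold in: no year — 0.

0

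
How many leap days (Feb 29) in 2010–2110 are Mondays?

3

Leap years in 2010–2110: 24 of them.
Feb 29 weekday advances by 5 (mod 7) from one leap year to the next four years later (or differs when a century non-leap intervenes).
Leap-day weekdays: 2012:Wed 2016:Mon✓ 2020:Sat 2024:Thu 2028:Tue 2032:Sun 2036:Fri 2040:Wed 2044:Mon✓ 2048:Sat 2052:Thu 2056:Tue 2060:Sun 2064:Fri 2068:Wed 2072:Mon✓ 2076:Sat 2080:Thu 2084:Tue 2088:Sun 2092:Fri 2096:Wed 2104:Fri 2108:Wed
Monday: 2016, 2044, 2072 → 3.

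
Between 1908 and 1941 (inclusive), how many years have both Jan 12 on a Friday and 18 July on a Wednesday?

3

Check each year's weekday for Jan 12 and 18 July:
  1908: Sun/Sat  1909: Tue/Sun  1910: Wed/Mon  1911: Thu/Tue  1912: Fri/Thu  1913: Sun/Fri  1914: Mon/Sat  1915: Tue/Sun  1916: Wed/Tue  1917: Fri/Wed ✓  1918: Sat/Thu  1919: Sun/Fri  1920: Mon/Sun  1921: Wed/Mon  …(6 more)…  1928: Thu/Wed  1929: Sat/Thu  1930: Sun/Fri  1931: Mon/Sat  1932: Tue/Mon  1933: Thu/Tue  1934: Fri/Wed ✓  1935: Sat/Thu  1936: Sun/Sat  1937: Tue/Sun  1938: Wed/Mon  1939: Thu/Tue  1940: Fri/Thu  1941: Sun/Fri
Both conditions hold in: 1917, 1923, 1934 — 3.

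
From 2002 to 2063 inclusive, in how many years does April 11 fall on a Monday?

Track April 11's weekday year by year (advancing +1, or +2 across a Feb 29):
  2002: Thu  2003: Fri (+1)  2004: Sun (+2)  2005: Mon (+1) ✓  2006: Tue (+1)
  2007: Wed (+1)  2008: Fri (+2)  2009: Sat (+1)  2010: Sun (+1)  2011: Mon (+1) ✓
  2012: Wed (+2)  2013: Thu (+1)  2014: Fri (+1)  2015: Sat (+1)  … (34 more years) …
  2050: Mon (+1) ✓  2051: Tue (+1)  2052: Thu (+2)  2053: Fri (+1)  2054: Sat (+1)
  2055: Sun (+1)  2056: Tue (+2)  2057: Wed (+1)  2058: Thu (+1)  2059: Fri (+1)
  2060: Sun (+2)  2061: Mon (+1) ✓  2062: Tue (+1)  2063: Wed (+1)
Monday years: 2005, 2011, 2016, 2022, 2033, 2039, 2044, 2050, 2061 — 9 in total.

9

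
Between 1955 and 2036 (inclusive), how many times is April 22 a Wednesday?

Track April 22's weekday year by year (advancing +1, or +2 across a Feb 29):
  1955: Fri  1956: Sun (+2)  1957: Mon (+1)  1958: Tue (+1)  1959: Wed (+1) ✓
  1960: Fri (+2)  1961: Sat (+1)  1962: Sun (+1)  1963: Mon (+1)  1964: Wed (+2) ✓
  1965: Thu (+1)  1966: Fri (+1)  1967: Sat (+1)  1968: Mon (+2)  … (54 more years) …
  2023: Sat (+1)  2024: Mon (+2)  2025: Tue (+1)  2026: Wed (+1) ✓  2027: Thu (+1)
  2028: Sat (+2)  2029: Sun (+1)  2030: Mon (+1)  2031: Tue (+1)  2032: Thu (+2)
  2033: Fri (+1)  2034: Sat (+1)  2035: Sun (+1)  2036: Tue (+2)
Wednesday years: 1959, 1964, 1970, 1981, 1987, 1992, 1998, 2009, 2015, 2020, 2026 — 11 in total.

11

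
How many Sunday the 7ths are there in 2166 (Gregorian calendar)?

2

Check the 7th of each month of 2166: Jan 7: Tue, Feb 7: Fri, Mar 7: Fri, Apr 7: Mon, May 7: Wed, Jun 7: Sat, Jul 7: Mon, Aug 7: Thu, Sep 7: Sun, Oct 7: Tue, Nov 7: Fri, Dec 7: Sun.
Sunday occurs in September, December — 2 months.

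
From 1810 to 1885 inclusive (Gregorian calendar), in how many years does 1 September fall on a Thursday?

10

Track 1 September's weekday year by year (advancing +1, or +2 across a Feb 29):
  1810: Sat  1811: Sun (+1)  1812: Tue (+2)  1813: Wed (+1)  1814: Thu (+1) ✓
  1815: Fri (+1)  1816: Sun (+2)  1817: Mon (+1)  1818: Tue (+1)  1819: Wed (+1)
  1820: Fri (+2)  1821: Sat (+1)  1822: Sun (+1)  1823: Mon (+1)  … (48 more years) …
  1872: Sun (+2)  1873: Mon (+1)  1874: Tue (+1)  1875: Wed (+1)  1876: Fri (+2)
  1877: Sat (+1)  1878: Sun (+1)  1879: Mon (+1)  1880: Wed (+2)  1881: Thu (+1) ✓
  1882: Fri (+1)  1883: Sat (+1)  1884: Mon (+2)  1885: Tue (+1)
Thursday years: 1814, 1825, 1831, 1836, 1842, 1853, 1859, 1864, 1870, 1881 — 10 in total.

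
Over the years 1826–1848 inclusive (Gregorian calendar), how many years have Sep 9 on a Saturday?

4

Track Sep 9's weekday year by year (advancing +1, or +2 across a Feb 29):
  1826: Sat ✓  1827: Sun (+1)  1828: Tue (+2)  1829: Wed (+1)  1830: Thu (+1)
  1831: Fri (+1)  1832: Sun (+2)  1833: Mon (+1)  1834: Tue (+1)  1835: Wed (+1)
  1836: Fri (+2)  1837: Sat (+1) ✓  1838: Sun (+1)  1839: Mon (+1)  1840: Wed (+2)
  1841: Thu (+1)  1842: Fri (+1)  1843: Sat (+1) ✓  1844: Mon (+2)  1845: Tue (+1)
  1846: Wed (+1)  1847: Thu (+1)  1848: Sat (+2) ✓
Saturday years: 1826, 1837, 1843, 1848 — 4 in total.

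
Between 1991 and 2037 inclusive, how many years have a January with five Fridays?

20

January has 31 days; it has five Fridays when Friday falls among the first (month-length − 28) days — i.e. when January 1 is one of Friday/Thursday/Wednesday.
January 1 by year: 1991:Tue 1992:Wed✓ 1993:Fri✓ 1994:Sat 1995:Sun 1996:Mon 1997:Wed✓ 1998:Thu✓ 1999:Fri✓ 2000:Sat 2001:Mon 2002:Tue 2003:Wed✓ 2004:Thu✓ 2005:Sat …(17 more)… 2023:Sun 2024:Mon 2025:Wed✓ 2026:Thu✓ 2027:Fri✓ 2028:Sat 2029:Mon 2030:Tue 2031:Wed✓ 2032:Thu✓ 2033:Sat 2034:Sun 2035:Mon 2036:Tue 2037:Thu✓
Years with five Fridays: 1992, 1993, 1997, 1998, 1999, 2003, 2004, 2009, 2010, 2014, 2015, 2016, 2020, 2021, 2025, 2026, 2027, 2031, 2032, 2037 → 20.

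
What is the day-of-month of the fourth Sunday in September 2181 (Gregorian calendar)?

September 1, 2181 is a Saturday, so the first Sunday is the 2nd.
The fourth Sunday is 2 + 21 = 23.

23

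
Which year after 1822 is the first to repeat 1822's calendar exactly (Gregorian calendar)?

1833

Two years share a calendar iff Jan 1 falls on the same weekday and both are leap or both are common. 1822: Jan 1 is Tuesday, common year.
1823: Jan 1 Wednesday, common
1824: Jan 1 Thursday, leap
1825: Jan 1 Saturday, common
1826: Jan 1 Sunday, common
1827: Jan 1 Monday, common
1828: Jan 1 Tuesday, leap
1829: Jan 1 Thursday, common
1830: Jan 1 Friday, common
1831: Jan 1 Saturday, common
1832: Jan 1 Sunday, leap
1833: Jan 1 Tuesday, common
1833 matches on both conditions.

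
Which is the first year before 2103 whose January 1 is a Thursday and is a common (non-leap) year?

Jan 1 advances by 2 weekdays after a leap year and by 1 after a common year.
2103: Jan 1 is Monday.
2102: Sunday
2101: Saturday
2100: Friday
2099: Thursday
2099 begins on a Thursday and is a common year.

2099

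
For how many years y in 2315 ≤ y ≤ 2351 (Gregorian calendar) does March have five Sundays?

14

March has 31 days; it has five Sundays when Sunday falls among the first (month-length − 28) days — i.e. when March 1 is one of Sunday/Saturday/Friday.
March 1 by year: 2315:Mon 2316:Wed 2317:Thu 2318:Fri✓ 2319:Sat✓ 2320:Mon 2321:Tue 2322:Wed 2323:Thu 2324:Sat✓ 2325:Sun✓ 2326:Mon 2327:Tue 2328:Thu 2329:Fri✓ …(7 more)… 2337:Mon 2338:Tue 2339:Wed 2340:Fri✓ 2341:Sat✓ 2342:Sun✓ 2343:Mon 2344:Wed 2345:Thu 2346:Fri✓ 2347:Sat✓ 2348:Mon 2349:Tue 2350:Wed 2351:Thu
Years with five Sundays: 2318, 2319, 2324, 2325, 2329, 2330, 2331, 2335, 2336, 2340, 2341, 2342, 2346, 2347 → 14.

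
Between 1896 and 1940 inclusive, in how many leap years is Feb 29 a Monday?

Leap years in 1896–1940: 11 of them.
Feb 29 weekday advances by 5 (mod 7) from one leap year to the next four years later (or differs when a century non-leap intervenes).
Leap-day weekdays: 1896:Sat 1904:Mon✓ 1908:Sat 1912:Thu 1916:Tue 1920:Sun 1924:Fri 1928:Wed 1932:Mon✓ 1936:Sat 1940:Thu
Monday: 1904, 1932 → 2.

2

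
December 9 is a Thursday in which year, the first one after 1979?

From one year to the next, a fixed date's weekday advances by 1, or by 2 when a Feb 29 lies between the two dates.
1979: December 9 is Sunday.
1980: Tuesday (+2)
1981: Wednesday (+1)
1982: Thursday (+1)
December 9 falls on a Thursday in 1982.

1982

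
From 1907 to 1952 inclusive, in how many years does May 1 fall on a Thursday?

Track May 1's weekday year by year (advancing +1, or +2 across a Feb 29):
  1907: Wed  1908: Fri (+2)  1909: Sat (+1)  1910: Sun (+1)  1911: Mon (+1)
  1912: Wed (+2)  1913: Thu (+1) ✓  1914: Fri (+1)  1915: Sat (+1)  1916: Mon (+2)
  1917: Tue (+1)  1918: Wed (+1)  1919: Thu (+1) ✓  1920: Sat (+2)  … (18 more years) …
  1939: Mon (+1)  1940: Wed (+2)  1941: Thu (+1) ✓  1942: Fri (+1)  1943: Sat (+1)
  1944: Mon (+2)  1945: Tue (+1)  1946: Wed (+1)  1947: Thu (+1) ✓  1948: Sat (+2)
  1949: Sun (+1)  1950: Mon (+1)  1951: Tue (+1)  1952: Thu (+2) ✓
Thursday years: 1913, 1919, 1924, 1930, 1941, 1947, 1952 — 7 in total.

7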